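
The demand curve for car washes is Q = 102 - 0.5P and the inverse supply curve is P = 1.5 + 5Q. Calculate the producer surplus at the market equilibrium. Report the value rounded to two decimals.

Rewriting demand in inverse form: P = 204 - 2Q.
Setting demand equal to supply, 202.5 = 7Q, so Q* = 28.9286 and P* = 146.1429.
Producer surplus is the triangle above supply below P*: (1/2)(28.9286)(146.1429 - 1.5) = (1/2)(28.9286)(144.6429) = 2092.1556.

2092.16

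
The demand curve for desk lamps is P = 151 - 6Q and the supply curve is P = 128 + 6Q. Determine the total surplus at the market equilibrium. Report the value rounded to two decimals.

Setting demand equal to supply, 23 = 12Q, so Q* = 1.9167 and P* = 139.5.
Total surplus is the full triangle between the curves from 0 to Q*: (1/2)(1.9167)(151 - 128) = 22.0417.

22.04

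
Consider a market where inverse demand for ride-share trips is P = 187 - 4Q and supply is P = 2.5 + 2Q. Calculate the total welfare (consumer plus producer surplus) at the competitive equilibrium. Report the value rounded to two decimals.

Set 187 - 4Q = 2.5 + 2Q, which gives 184.5 = 6Q, so Q* = 30.75 and P* = 187 - 4(30.75) = 64.
CS = (1/2)(30.75)(123) = 1891.125 and PS = (1/2)(30.75)(61.5) = 945.5625, so total surplus = 2836.6875.

2836.69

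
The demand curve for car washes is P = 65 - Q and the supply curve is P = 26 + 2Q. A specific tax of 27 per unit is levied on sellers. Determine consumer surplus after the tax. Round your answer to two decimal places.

Pre-tax equilibrium: 65 - Q = 26 + 2Q gives Q* = 13, P* = 52.
With the tax, sellers need 27 more per unit: 65 - Q = 26 + 2Q + 27, so Q_t = 4. Buyers pay P_b = 61; sellers receive P_s = P_b - 27 = 34.
Consumer surplus is the triangle under demand above P_b: (1/2)(4)(65 - 61) = 8.

8.00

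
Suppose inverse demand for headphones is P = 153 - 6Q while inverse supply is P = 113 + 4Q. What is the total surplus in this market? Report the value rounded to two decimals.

Setting demand equal to supply, 40 = 10Q, so Q* = 4 and P* = 129.
Total surplus is the full triangle between the curves from 0 to Q*: (1/2)(4)(153 - 113) = 80.

80.00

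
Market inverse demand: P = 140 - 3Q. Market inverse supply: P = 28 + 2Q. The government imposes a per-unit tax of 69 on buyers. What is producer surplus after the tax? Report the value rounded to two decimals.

73.96

Without the tax, 140 - 3Q = 28 + 2Q so Q* = 22.4 and P* = 72.8.
With the tax, buyers' net willingness to pay falls by 69: (140 - 69) - 3Q = 28 + 2Q, so Q_t = 8.6. Buyers pay P_b = 114.2; sellers receive P_s = P_b - 69 = 45.2.
Producer surplus is the triangle above supply below P_s: (1/2)(8.6)(45.2 - 28) = 73.96.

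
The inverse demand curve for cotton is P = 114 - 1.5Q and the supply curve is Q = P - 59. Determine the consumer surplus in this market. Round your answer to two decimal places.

Rewriting supply in inverse form: P = 59 + Q.
Set 114 - 1.5Q = 59 + Q, which gives 55 = 2.5Q, so Q* = 22 and P* = 114 - 1.5(22) = 81.
CS is the area between the demand curve and P* from 0 to Q*: (1/2)(22)(33) = 363.

363.00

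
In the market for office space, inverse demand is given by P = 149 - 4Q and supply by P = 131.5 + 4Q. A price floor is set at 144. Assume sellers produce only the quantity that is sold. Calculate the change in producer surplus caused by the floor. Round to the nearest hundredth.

2.93

Free-market equilibrium: 149 - 4Q = 131.5 + 4Q gives Q* = 2.1875, P* = 140.25.
At P = 144, buyers demand (149 - 144)/4 = 1.25 while sellers would supply more, so the quantity traded is 1.25 at price 144.
PS goes from (1/2)(2.1875)(8.75) = 9.5703 to 12.5 (computed as (144 - 131.5)(1.25) - (1/2)(4)(1.25)^2), a change of 2.9297.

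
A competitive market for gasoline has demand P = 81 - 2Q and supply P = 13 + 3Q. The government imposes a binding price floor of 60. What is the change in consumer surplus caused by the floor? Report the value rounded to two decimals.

Without the control, 81 - 2Q = 13 + 3Q so Q* = 13.6 and P* = 53.8.
At P = 60, buyers demand (81 - 60)/2 = 10.5 while sellers would supply more, so the quantity traded is 10.5 at price 60.
CS goes from (1/2)(13.6)(27.2) = 184.96 to 110.25 (computed as (81 - 60)(10.5) - (1/2)(2)(10.5)^2), a change of -74.71.

-74.71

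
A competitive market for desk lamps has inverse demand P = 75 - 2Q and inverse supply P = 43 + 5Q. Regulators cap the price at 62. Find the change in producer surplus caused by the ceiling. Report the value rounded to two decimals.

Without the control, 75 - 2Q = 43 + 5Q so Q* = 4.5714 and P* = 65.8571.
At the ceiling price 62, quantity supplied is (62 - 43)/5 = 3.8; supply is the short side, so Q = 3.8 trades at P = 62.
PS goes from (1/2)(4.5714)(22.8571) = 52.2449 to 36.1 (computed as (62 - 43)(3.8) - (1/2)(5)(3.8)^2), a change of -16.1449.

-16.14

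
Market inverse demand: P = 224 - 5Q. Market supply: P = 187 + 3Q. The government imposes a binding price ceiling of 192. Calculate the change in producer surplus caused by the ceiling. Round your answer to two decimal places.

Free-market equilibrium: 224 - 5Q = 187 + 3Q gives Q* = 4.625, P* = 200.875.
At the ceiling price 192, quantity supplied is (192 - 187)/3 = 1.6667; supply is the short side, so Q = 1.6667 trades at P = 192.
PS goes from (1/2)(4.625)(13.875) = 32.0859 to 4.1667 (computed as (192 - 187)(1.6667) - (1/2)(3)(1.6667)^2), a change of -27.9193.

-27.92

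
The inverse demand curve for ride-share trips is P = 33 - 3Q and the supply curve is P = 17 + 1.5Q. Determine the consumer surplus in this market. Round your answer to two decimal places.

Setting demand equal to supply, 16 = 4.5Q, so Q* = 3.5556 and P* = 22.3333.
CS is the area between the demand curve and P* from 0 to Q*: (1/2)(3.5556)(10.6667) = 18.963.

18.96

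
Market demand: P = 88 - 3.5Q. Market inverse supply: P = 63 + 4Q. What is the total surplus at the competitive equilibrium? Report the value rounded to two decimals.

Equilibrium: 88 - 3.5Q = 63 + 4Q, so Q* = 3.3333 and P* = 76.3333.
CS = (1/2)(3.3333)(11.6667) = 19.4444 and PS = (1/2)(3.3333)(13.3333) = 22.2222, so total surplus = 41.6667.

41.67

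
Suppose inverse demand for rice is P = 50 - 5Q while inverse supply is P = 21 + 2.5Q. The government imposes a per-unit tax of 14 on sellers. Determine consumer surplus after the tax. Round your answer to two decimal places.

Without the tax, 50 - 5Q = 21 + 2.5Q so Q* = 3.8667 and P* = 30.6667.
With the tax, sellers need 14 more per unit: 50 - 5Q = 21 + 2.5Q + 14, so Q_t = 2. Buyers pay P_b = 40; sellers receive P_s = P_b - 14 = 26.
CS = (1/2)(Q_t)(50 - P_b) = (1/2)(2)(10) = 10.

10.00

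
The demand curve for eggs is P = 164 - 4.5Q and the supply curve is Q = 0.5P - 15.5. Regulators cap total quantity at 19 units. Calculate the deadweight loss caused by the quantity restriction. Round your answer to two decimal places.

Rewriting supply in inverse form: P = 31 + 2Q.
Without the quota, 164 - 4.5Q = 31 + 2Q gives Q* = 20.4615.
At Q = 19 the demand price is 164 - 4.5(19) = 78.5 and the supply price is 31 + 2(19) = 69.
DWL = (1/2)(gap between curves at 19) x (Q* - 19) = (1/2)(9.5)(1.4615) = 6.9423.

6.94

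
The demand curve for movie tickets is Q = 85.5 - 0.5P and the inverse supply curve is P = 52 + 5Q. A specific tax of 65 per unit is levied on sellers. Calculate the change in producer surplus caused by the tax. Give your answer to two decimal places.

-573.72

Rewriting demand in inverse form: P = 171 - 2Q.
Pre-tax equilibrium: 171 - 2Q = 52 + 5Q gives Q* = 17, P* = 137.
A tax on sellers shifts supply up by 65: 171 - 2Q = 52 + 5Q + 65, so Q_t = 7.7143. Buyers pay P_b = 155.5714; sellers receive P_s = P_b - 65 = 90.5714.
PS falls from (1/2)(17)(85) = 722.5 to (1/2)(7.7143)(38.5714) = 148.7755, a change of -573.7245.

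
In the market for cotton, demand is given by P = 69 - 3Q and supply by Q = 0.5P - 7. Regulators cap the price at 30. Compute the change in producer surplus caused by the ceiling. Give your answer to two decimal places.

Rewriting supply in inverse form: P = 14 + 2Q.
Without the control, 69 - 3Q = 14 + 2Q so Q* = 11 and P* = 36.
At P = 30, sellers supply (30 - 14)/2 = 8 while buyers want more, so the quantity traded is 8 at price 30.
PS goes from (1/2)(11)(22) = 121 to 64 (computed as (30 - 14)(8) - (1/2)(2)(8)^2), a change of -57.

-57.00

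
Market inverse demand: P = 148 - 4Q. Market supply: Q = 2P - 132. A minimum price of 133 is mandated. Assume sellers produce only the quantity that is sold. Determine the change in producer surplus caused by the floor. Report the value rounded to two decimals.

164.72

Rewriting supply in inverse form: P = 66 + 0.5Q.
Free-market equilibrium: 148 - 4Q = 66 + 0.5Q gives Q* = 18.2222, P* = 75.1111.
At P = 133, buyers demand (148 - 133)/4 = 3.75 while sellers would supply more, so the quantity traded is 3.75 at price 133.
PS goes from (1/2)(18.2222)(9.1111) = 83.0123 to 247.7344 (computed as (133 - 66)(3.75) - (1/2)(0.5)(3.75)^2), a change of 164.722.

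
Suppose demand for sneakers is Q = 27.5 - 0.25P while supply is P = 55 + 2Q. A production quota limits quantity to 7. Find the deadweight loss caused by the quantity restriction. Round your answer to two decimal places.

Rewriting demand in inverse form: P = 110 - 4Q.
Unrestricted equilibrium: Q* = (110 - 55)/(4 + 2) = 9.1667.
At Q = 7 the demand price is 110 - 4(7) = 82 and the supply price is 55 + 2(7) = 69.
DWL = (1/2)(gap between curves at 7) x (Q* - 7) = (1/2)(13)(2.1667) = 14.0833.

14.08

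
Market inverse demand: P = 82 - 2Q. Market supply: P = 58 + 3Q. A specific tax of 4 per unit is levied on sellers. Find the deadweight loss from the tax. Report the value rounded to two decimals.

Without the tax, 82 - 2Q = 58 + 3Q so Q* = 4.8 and P* = 72.4.
With the tax, sellers need 4 more per unit: 82 - 2Q = 58 + 3Q + 4, so Q_t = 4. Buyers pay P_b = 74; sellers receive P_s = P_b - 4 = 70.
Deadweight loss is the triangle between the curves from Q_t to Q*: (1/2)(4.8 - 4)(4) = 1.6.

1.60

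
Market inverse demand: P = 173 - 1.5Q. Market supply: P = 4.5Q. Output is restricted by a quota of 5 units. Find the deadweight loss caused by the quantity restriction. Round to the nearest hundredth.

1704.08

Unrestricted equilibrium: Q* = (173 - 0)/(1.5 + 4.5) = 28.8333.
At Q = 5 the demand price is 173 - 1.5(5) = 165.5 and the supply price is 0 + 4.5(5) = 22.5.
DWL = (1/2)(gap between curves at 5) x (Q* - 5) = (1/2)(143)(23.8333) = 1704.0833.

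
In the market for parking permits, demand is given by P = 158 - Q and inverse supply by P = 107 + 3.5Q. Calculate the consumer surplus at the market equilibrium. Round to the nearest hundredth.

64.22

Set 158 - Q = 107 + 3.5Q, which gives 51 = 4.5Q, so Q* = 11.3333 and P* = 158 - (11.3333) = 146.6667.
The demand choke price is 158, so CS = (1/2)(Q*)(158 - P*) = (1/2)(11.3333)(11.3333) = 64.2222.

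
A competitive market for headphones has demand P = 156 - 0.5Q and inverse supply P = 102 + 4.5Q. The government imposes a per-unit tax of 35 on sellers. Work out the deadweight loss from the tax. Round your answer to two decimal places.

Without the tax, 156 - 0.5Q = 102 + 4.5Q so Q* = 10.8 and P* = 150.6.
With the tax, sellers need 35 more per unit: 156 - 0.5Q = 102 + 4.5Q + 35, so Q_t = 3.8. Buyers pay P_b = 154.1; sellers receive P_s = P_b - 35 = 119.1.
The welfare triangle lost has base Q* - Q_t = 7 and height t = 35, so DWL = (1/2)(7)(35) = 122.5.

122.50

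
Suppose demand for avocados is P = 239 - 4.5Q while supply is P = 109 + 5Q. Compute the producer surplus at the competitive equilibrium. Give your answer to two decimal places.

468.14

Set 239 - 4.5Q = 109 + 5Q, which gives 130 = 9.5Q, so Q* = 13.6842 and P* = 239 - 4.5(13.6842) = 177.4211.
The supply curve's price intercept is 109, so PS = (1/2)(Q*)(P* - 109) = (1/2)(13.6842)(68.4211) = 468.144.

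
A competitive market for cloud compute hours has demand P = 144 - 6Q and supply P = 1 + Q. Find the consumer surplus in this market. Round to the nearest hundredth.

1251.98

Set 144 - 6Q = 1 + Q, which gives 143 = 7Q, so Q* = 20.4286 and P* = 144 - 6(20.4286) = 21.4286.
The demand choke price is 144, so CS = (1/2)(Q*)(144 - P*) = (1/2)(20.4286)(122.5714) = 1251.9796.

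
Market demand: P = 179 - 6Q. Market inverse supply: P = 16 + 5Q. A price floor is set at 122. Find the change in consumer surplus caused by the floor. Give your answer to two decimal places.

-387.99

Without the control, 179 - 6Q = 16 + 5Q so Q* = 14.8182 and P* = 90.0909.
At the floor price 122, quantity demanded is (179 - 122)/6 = 9.5; demand is the short side, so Q = 9.5 trades at P = 122.
CS goes from (1/2)(14.8182)(88.9091) = 658.7355 to 270.75 (computed as (179 - 122)(9.5) - (1/2)(6)(9.5)^2), a change of -387.9855.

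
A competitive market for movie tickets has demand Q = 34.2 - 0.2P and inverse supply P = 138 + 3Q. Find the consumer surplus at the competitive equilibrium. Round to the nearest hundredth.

42.54

Rewriting demand in inverse form: P = 171 - 5Q.
Set 171 - 5Q = 138 + 3Q, which gives 33 = 8Q, so Q* = 4.125 and P* = 171 - 5(4.125) = 150.375.
The demand choke price is 171, so CS = (1/2)(Q*)(171 - P*) = (1/2)(4.125)(20.625) = 42.5391.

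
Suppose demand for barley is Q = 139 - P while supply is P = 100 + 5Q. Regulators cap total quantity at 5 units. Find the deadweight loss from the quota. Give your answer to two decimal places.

Rewriting demand in inverse form: P = 139 - Q.
Without the quota, 139 - Q = 100 + 5Q gives Q* = 6.5.
At Q = 5 the demand price is 139 - (5) = 134 and the supply price is 100 + 5(5) = 125.
Deadweight loss is the triangle between the curves from 5 to 6.5: (1/2)(134 - 125)(6.5 - 5) = 6.75.

6.75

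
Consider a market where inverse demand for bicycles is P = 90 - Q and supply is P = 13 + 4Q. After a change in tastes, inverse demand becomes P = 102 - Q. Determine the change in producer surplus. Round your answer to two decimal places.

159.36

Initial equilibrium: Q_0 = 15.4, P_0 = 74.6; CS_0 = (1/2)(15.4)(15.4) = 118.58, PS_0 = (1/2)(15.4)(61.6) = 474.32.
New equilibrium: 102 - Q = 13 + 4Q gives Q_1 = 17.8, P_1 = 84.2; CS_1 = 158.42, PS_1 = 633.68.
Change in producer surplus = 633.68 - 474.32 = 159.36.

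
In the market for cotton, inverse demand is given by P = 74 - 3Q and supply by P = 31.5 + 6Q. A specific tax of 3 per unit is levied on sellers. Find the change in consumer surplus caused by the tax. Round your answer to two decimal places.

-4.56

Pre-tax equilibrium: 74 - 3Q = 31.5 + 6Q gives Q* = 4.7222, P* = 59.8333.
A tax on sellers shifts supply up by 3: 74 - 3Q = 31.5 + 6Q + 3, so Q_t = 4.3889. Buyers pay P_b = 60.8333; sellers receive P_s = P_b - 3 = 57.8333.
CS falls from (1/2)(4.7222)(14.1667) = 33.4491 to (1/2)(4.3889)(13.1667) = 28.8935, a change of -4.5556.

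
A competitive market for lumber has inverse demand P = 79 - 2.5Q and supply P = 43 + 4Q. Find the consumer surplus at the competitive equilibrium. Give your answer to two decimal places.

38.34

Equilibrium: 79 - 2.5Q = 43 + 4Q, so Q* = 5.5385 and P* = 65.1538.
CS is the area between the demand curve and P* from 0 to Q*: (1/2)(5.5385)(13.8462) = 38.3432.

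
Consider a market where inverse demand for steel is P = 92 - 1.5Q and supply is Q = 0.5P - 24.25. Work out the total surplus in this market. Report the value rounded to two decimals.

270.32

Rewriting supply in inverse form: P = 48.5 + 2Q.
Equilibrium: 92 - 1.5Q = 48.5 + 2Q, so Q* = 12.4286 and P* = 73.3571.
Total surplus is the full triangle between the curves from 0 to Q*: (1/2)(12.4286)(92 - 48.5) = 270.3214.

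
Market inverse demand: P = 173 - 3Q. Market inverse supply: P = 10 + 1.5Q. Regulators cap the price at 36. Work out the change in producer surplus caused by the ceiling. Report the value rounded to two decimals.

Without the control, 173 - 3Q = 10 + 1.5Q so Q* = 36.2222 and P* = 64.3333.
At P = 36, sellers supply (36 - 10)/1.5 = 17.3333 while buyers want more, so the quantity traded is 17.3333 at price 36.
PS goes from (1/2)(36.2222)(54.3333) = 984.037 to 225.3333 (computed as (36 - 10)(17.3333) - (1/2)(1.5)(17.3333)^2), a change of -758.7037.

-758.70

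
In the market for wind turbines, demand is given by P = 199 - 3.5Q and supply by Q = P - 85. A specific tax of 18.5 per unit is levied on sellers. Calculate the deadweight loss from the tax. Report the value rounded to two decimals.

38.03

Rewriting supply in inverse form: P = 85 + Q.
Without the tax, 199 - 3.5Q = 85 + Q so Q* = 25.3333 and P* = 110.3333.
With the tax, sellers need 18.5 more per unit: 199 - 3.5Q = 85 + Q + 18.5, so Q_t = 21.2222. Buyers pay P_b = 124.7222; sellers receive P_s = P_b - 18.5 = 106.2222.
Deadweight loss is the triangle between the curves from Q_t to Q*: (1/2)(25.3333 - 21.2222)(18.5) = 38.0278.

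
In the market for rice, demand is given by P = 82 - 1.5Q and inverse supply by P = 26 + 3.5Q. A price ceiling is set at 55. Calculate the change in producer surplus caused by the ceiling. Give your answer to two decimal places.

-99.38

Free-market equilibrium: 82 - 1.5Q = 26 + 3.5Q gives Q* = 11.2, P* = 65.2.
At the ceiling price 55, quantity supplied is (55 - 26)/3.5 = 8.2857; supply is the short side, so Q = 8.2857 trades at P = 55.
PS goes from (1/2)(11.2)(39.2) = 219.52 to 120.1429 (computed as (55 - 26)(8.2857) - (1/2)(3.5)(8.2857)^2), a change of -99.3771.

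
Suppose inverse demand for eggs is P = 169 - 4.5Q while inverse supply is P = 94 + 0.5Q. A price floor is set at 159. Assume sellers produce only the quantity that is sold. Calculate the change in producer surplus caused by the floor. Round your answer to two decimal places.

Free-market equilibrium: 169 - 4.5Q = 94 + 0.5Q gives Q* = 15, P* = 101.5.
At the floor price 159, quantity demanded is (169 - 159)/4.5 = 2.2222; demand is the short side, so Q = 2.2222 trades at P = 159.
PS goes from (1/2)(15)(7.5) = 56.25 to 143.2099 (computed as (159 - 94)(2.2222) - (1/2)(0.5)(2.2222)^2), a change of 86.9599.

86.96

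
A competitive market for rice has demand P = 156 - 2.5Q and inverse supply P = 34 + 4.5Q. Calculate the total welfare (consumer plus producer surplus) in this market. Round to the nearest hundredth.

1063.14

Setting demand equal to supply, 122 = 7Q, so Q* = 17.4286 and P* = 112.4286.
CS = (1/2)(17.4286)(43.5714) = 379.6939 and PS = (1/2)(17.4286)(78.4286) = 683.449, so total surplus = 1063.1429.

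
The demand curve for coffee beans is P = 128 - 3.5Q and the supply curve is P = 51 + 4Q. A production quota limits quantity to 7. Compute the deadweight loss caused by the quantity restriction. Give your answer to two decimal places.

Without the quota, 128 - 3.5Q = 51 + 4Q gives Q* = 10.2667.
At Q = 7 the demand price is 128 - 3.5(7) = 103.5 and the supply price is 51 + 4(7) = 79.
Deadweight loss is the triangle between the curves from 7 to 10.2667: (1/2)(103.5 - 79)(10.2667 - 7) = 40.0167.

40.02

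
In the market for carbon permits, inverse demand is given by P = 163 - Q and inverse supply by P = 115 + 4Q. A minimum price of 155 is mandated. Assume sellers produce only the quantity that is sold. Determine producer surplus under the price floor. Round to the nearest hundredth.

Without the control, 163 - Q = 115 + 4Q so Q* = 9.6 and P* = 153.4.
At the floor price 155, quantity demanded is (163 - 155)/1 = 8; demand is the short side, so Q = 8 trades at P = 155.
The supply price at Q = 8 is 147. PS is the trapezoid between 155 and supply over [0, 8]: (1/2)[(155 - 115) + (155 - 147)](8) = 192.

192.00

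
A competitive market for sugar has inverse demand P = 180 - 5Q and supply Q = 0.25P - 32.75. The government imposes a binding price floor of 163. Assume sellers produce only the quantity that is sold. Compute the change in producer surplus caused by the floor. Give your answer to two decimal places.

26.40

Rewriting supply in inverse form: P = 131 + 4Q.
Without the control, 180 - 5Q = 131 + 4Q so Q* = 5.4444 and P* = 152.7778.
At the floor price 163, quantity demanded is (180 - 163)/5 = 3.4; demand is the short side, so Q = 3.4 trades at P = 163.
PS goes from (1/2)(5.4444)(21.7778) = 59.284 to 85.68 (computed as (163 - 131)(3.4) - (1/2)(4)(3.4)^2), a change of 26.396.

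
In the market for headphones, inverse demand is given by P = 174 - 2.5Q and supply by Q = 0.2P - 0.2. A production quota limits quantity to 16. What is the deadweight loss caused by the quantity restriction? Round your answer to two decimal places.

Rewriting supply in inverse form: P = 1 + 5Q.
Unrestricted equilibrium: Q* = (174 - 1)/(2.5 + 5) = 23.0667.
At Q = 16 the demand price is 174 - 2.5(16) = 134 and the supply price is 1 + 5(16) = 81.
Deadweight loss is the triangle between the curves from 16 to 23.0667: (1/2)(134 - 81)(23.0667 - 16) = 187.2667.

187.27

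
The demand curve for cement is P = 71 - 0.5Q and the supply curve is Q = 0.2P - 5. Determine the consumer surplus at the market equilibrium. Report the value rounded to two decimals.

Rewriting supply in inverse form: P = 25 + 5Q.
Setting demand equal to supply, 46 = 5.5Q, so Q* = 8.3636 and P* = 66.8182.
CS is the area between the demand curve and P* from 0 to Q*: (1/2)(8.3636)(4.1818) = 17.4876.

17.49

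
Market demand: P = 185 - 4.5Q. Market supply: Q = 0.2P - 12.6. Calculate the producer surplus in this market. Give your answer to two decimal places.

412.30

Rewriting supply in inverse form: P = 63 + 5Q.
Setting demand equal to supply, 122 = 9.5Q, so Q* = 12.8421 and P* = 127.2105.
Producer surplus is the triangle above supply below P*: (1/2)(12.8421)(127.2105 - 63) = (1/2)(12.8421)(64.2105) = 412.2992.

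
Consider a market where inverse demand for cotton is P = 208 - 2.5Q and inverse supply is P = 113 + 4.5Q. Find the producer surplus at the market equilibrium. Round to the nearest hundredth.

Setting demand equal to supply, 95 = 7Q, so Q* = 13.5714 and P* = 174.0714.
PS is the area between P* and the supply curve from 0 to Q*: (1/2)(13.5714)(61.0714) = 414.4133.

414.41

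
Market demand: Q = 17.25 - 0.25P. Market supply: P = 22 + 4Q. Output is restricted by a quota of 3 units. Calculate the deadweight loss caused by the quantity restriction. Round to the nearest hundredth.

Rewriting demand in inverse form: P = 69 - 4Q.
Without the quota, 69 - 4Q = 22 + 4Q gives Q* = 5.875.
At Q = 3 the demand price is 69 - 4(3) = 57 and the supply price is 22 + 4(3) = 34.
DWL = (1/2)(gap between curves at 3) x (Q* - 3) = (1/2)(23)(2.875) = 33.0625.

33.06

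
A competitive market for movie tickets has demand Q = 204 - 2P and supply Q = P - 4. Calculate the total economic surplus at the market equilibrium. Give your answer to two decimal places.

3201.33

Rewriting demand in inverse form: P = 102 - 0.5Q.
Rewriting supply in inverse form: P = 4 + Q.
Equilibrium: 102 - 0.5Q = 4 + Q, so Q* = 65.3333 and P* = 69.3333.
CS = (1/2)(65.3333)(32.6667) = 1067.1111 and PS = (1/2)(65.3333)(65.3333) = 2134.2222, so total surplus = 3201.3333.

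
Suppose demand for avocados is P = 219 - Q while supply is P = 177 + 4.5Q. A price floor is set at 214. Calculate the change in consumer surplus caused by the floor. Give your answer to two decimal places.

-16.66

Free-market equilibrium: 219 - Q = 177 + 4.5Q gives Q* = 7.6364, P* = 211.3636.
At P = 214, buyers demand (219 - 214)/1 = 5 while sellers would supply more, so the quantity traded is 5 at price 214.
CS goes from (1/2)(7.6364)(7.6364) = 29.157 to 12.5 (computed as (219 - 214)(5) - (1/2)(1)(5)^2), a change of -16.657.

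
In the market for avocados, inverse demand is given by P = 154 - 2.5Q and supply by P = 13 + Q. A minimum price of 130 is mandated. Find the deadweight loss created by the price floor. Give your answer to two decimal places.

Free-market equilibrium: 154 - 2.5Q = 13 + Q gives Q* = 40.2857, P* = 53.2857.
At the floor price 130, quantity demanded is (154 - 130)/2.5 = 9.6; demand is the short side, so Q = 9.6 trades at P = 130.
At Q = 9.6 the demand price is 130 and the supply price is 22.6. Deadweight loss is the triangle between the curves from 9.6 to 40.2857: (1/2)(130 - 22.6)(40.2857 - 9.6) = 1647.8229.

1647.82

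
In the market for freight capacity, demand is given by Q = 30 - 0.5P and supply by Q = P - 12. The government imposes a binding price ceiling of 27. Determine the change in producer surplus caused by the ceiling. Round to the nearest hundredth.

-15.50

Rewriting demand in inverse form: P = 60 - 2Q.
Rewriting supply in inverse form: P = 12 + Q.
Free-market equilibrium: 60 - 2Q = 12 + Q gives Q* = 16, P* = 28.
At P = 27, sellers supply (27 - 12)/1 = 15 while buyers want more, so the quantity traded is 15 at price 27.
PS goes from (1/2)(16)(16) = 128 to 112.5 (computed as (27 - 12)(15) - (1/2)(1)(15)^2), a change of -15.5.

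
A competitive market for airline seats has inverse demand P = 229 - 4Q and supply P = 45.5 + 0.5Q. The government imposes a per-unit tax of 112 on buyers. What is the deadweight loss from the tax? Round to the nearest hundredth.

1393.78

Without the tax, 229 - 4Q = 45.5 + 0.5Q so Q* = 40.7778 and P* = 65.8889.
With the tax, buyers' net willingness to pay falls by 112: (229 - 112) - 4Q = 45.5 + 0.5Q, so Q_t = 15.8889. Buyers pay P_b = 165.4444; sellers receive P_s = P_b - 112 = 53.4444.
Deadweight loss is the triangle between the curves from Q_t to Q*: (1/2)(40.7778 - 15.8889)(112) = 1393.7778.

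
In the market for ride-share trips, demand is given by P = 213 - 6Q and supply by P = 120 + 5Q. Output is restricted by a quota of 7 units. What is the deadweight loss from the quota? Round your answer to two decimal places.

11.64

Unrestricted equilibrium: Q* = (213 - 120)/(6 + 5) = 8.4545.
At Q = 7 the demand price is 213 - 6(7) = 171 and the supply price is 120 + 5(7) = 155.
Deadweight loss is the triangle between the curves from 7 to 8.4545: (1/2)(171 - 155)(8.4545 - 7) = 11.6364.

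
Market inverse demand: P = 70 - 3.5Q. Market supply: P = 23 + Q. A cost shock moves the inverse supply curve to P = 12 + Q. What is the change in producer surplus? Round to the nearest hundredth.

28.52

Initial equilibrium: Q_0 = 10.4444, P_0 = 33.4444; CS_0 = (1/2)(10.4444)(36.5556) = 190.9012, PS_0 = (1/2)(10.4444)(10.4444) = 54.5432.
New equilibrium: 70 - 3.5Q = 12 + Q gives Q_1 = 12.8889, P_1 = 24.8889; CS_1 = 290.716, PS_1 = 83.0617.
Change in producer surplus = 83.0617 - 54.5432 = 28.5185.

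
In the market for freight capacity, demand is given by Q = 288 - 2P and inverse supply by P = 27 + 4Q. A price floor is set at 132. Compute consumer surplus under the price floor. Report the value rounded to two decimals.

144.00

Rewriting demand in inverse form: P = 144 - 0.5Q.
Free-market equilibrium: 144 - 0.5Q = 27 + 4Q gives Q* = 26, P* = 131.
At the floor price 132, quantity demanded is (144 - 132)/0.5 = 24; demand is the short side, so Q = 24 trades at P = 132.
CS is the triangle under demand above 132: (1/2)(24)(144 - 132) = 144.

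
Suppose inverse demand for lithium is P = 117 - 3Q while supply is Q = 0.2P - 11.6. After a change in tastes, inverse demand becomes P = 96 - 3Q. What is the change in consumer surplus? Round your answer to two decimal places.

Rewriting supply in inverse form: P = 58 + 5Q.
Initial equilibrium: Q_0 = 7.375, P_0 = 94.875; CS_0 = (1/2)(7.375)(22.125) = 81.5859, PS_0 = (1/2)(7.375)(36.875) = 135.9766.
New equilibrium: 96 - 3Q = 58 + 5Q gives Q_1 = 4.75, P_1 = 81.75; CS_1 = 33.8438, PS_1 = 56.4062.
Change in consumer surplus = 33.8438 - 81.5859 = -47.7422.

-47.74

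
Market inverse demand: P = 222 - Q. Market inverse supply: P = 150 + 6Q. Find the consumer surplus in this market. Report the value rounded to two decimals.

Equilibrium: 222 - Q = 150 + 6Q, so Q* = 10.2857 and P* = 211.7143.
Consumer surplus is the triangle under demand above P*: (1/2)(10.2857)(222 - 211.7143) = (1/2)(10.2857)(10.2857) = 52.898.

52.90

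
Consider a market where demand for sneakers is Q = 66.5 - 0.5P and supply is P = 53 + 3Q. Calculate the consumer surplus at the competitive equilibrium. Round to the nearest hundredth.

256.00

Rewriting demand in inverse form: P = 133 - 2Q.
Setting demand equal to supply, 80 = 5Q, so Q* = 16 and P* = 101.
CS is the area between the demand curve and P* from 0 to Q*: (1/2)(16)(32) = 256.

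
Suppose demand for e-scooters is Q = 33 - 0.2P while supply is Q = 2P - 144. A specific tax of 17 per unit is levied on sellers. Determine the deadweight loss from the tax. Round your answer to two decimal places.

26.27

Rewriting demand in inverse form: P = 165 - 5Q.
Rewriting supply in inverse form: P = 72 + 0.5Q.
Pre-tax equilibrium: 165 - 5Q = 72 + 0.5Q gives Q* = 16.9091, P* = 80.4545.
A tax on sellers shifts supply up by 17: 165 - 5Q = 72 + 0.5Q + 17, so Q_t = 13.8182. Buyers pay P_b = 95.9091; sellers receive P_s = P_b - 17 = 78.9091.
Deadweight loss is the triangle between the curves from Q_t to Q*: (1/2)(16.9091 - 13.8182)(17) = 26.2727.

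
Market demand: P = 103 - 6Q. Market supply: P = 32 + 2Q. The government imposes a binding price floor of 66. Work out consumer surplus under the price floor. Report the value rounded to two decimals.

114.08

Without the control, 103 - 6Q = 32 + 2Q so Q* = 8.875 and P* = 49.75.
At P = 66, buyers demand (103 - 66)/6 = 6.1667 while sellers would supply more, so the quantity traded is 6.1667 at price 66.
CS is the triangle under demand above 66: (1/2)(6.1667)(103 - 66) = 114.0833.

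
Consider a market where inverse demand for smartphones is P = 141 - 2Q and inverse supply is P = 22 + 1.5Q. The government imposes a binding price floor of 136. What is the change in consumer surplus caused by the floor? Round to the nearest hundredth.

Free-market equilibrium: 141 - 2Q = 22 + 1.5Q gives Q* = 34, P* = 73.
At P = 136, buyers demand (141 - 136)/2 = 2.5 while sellers would supply more, so the quantity traded is 2.5 at price 136.
CS goes from (1/2)(34)(68) = 1156 to 6.25 (computed as (141 - 136)(2.5) - (1/2)(2)(2.5)^2), a change of -1149.75.

-1149.75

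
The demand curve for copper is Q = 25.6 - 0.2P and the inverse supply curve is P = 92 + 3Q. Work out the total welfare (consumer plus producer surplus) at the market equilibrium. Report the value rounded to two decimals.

Rewriting demand in inverse form: P = 128 - 5Q.
Equilibrium: 128 - 5Q = 92 + 3Q, so Q* = 4.5 and P* = 105.5.
CS = (1/2)(4.5)(22.5) = 50.625 and PS = (1/2)(4.5)(13.5) = 30.375, so total surplus = 81.

81.00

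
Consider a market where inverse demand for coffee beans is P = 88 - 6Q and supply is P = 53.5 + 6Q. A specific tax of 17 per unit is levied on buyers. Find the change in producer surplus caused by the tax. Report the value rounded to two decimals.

Pre-tax equilibrium: 88 - 6Q = 53.5 + 6Q gives Q* = 2.875, P* = 70.75.
With the tax, buyers' net willingness to pay falls by 17: (88 - 17) - 6Q = 53.5 + 6Q, so Q_t = 1.4583. Buyers pay P_b = 79.25; sellers receive P_s = P_b - 17 = 62.25.
PS falls from (1/2)(2.875)(17.25) = 24.7969 to (1/2)(1.4583)(8.75) = 6.3802, a change of -18.4167.

-18.42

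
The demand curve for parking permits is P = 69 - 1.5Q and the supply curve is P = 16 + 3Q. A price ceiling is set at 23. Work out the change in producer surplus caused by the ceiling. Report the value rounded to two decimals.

Free-market equilibrium: 69 - 1.5Q = 16 + 3Q gives Q* = 11.7778, P* = 51.3333.
At the ceiling price 23, quantity supplied is (23 - 16)/3 = 2.3333; supply is the short side, so Q = 2.3333 trades at P = 23.
PS goes from (1/2)(11.7778)(35.3333) = 208.0741 to 8.1667 (computed as (23 - 16)(2.3333) - (1/2)(3)(2.3333)^2), a change of -199.9074.

-199.91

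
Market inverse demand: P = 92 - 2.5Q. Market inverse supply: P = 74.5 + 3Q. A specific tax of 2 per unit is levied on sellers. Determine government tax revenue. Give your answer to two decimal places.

5.64

Without the tax, 92 - 2.5Q = 74.5 + 3Q so Q* = 3.1818 and P* = 84.0455.
A tax on sellers shifts supply up by 2: 92 - 2.5Q = 74.5 + 3Q + 2, so Q_t = 2.8182. Buyers pay P_b = 84.9545; sellers receive P_s = P_b - 2 = 82.9545.
Tax revenue = t x Q_t = 2 x 2.8182 = 5.6364.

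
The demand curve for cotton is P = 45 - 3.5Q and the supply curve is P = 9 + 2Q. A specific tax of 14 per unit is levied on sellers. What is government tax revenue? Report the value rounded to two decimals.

56.00

Pre-tax equilibrium: 45 - 3.5Q = 9 + 2Q gives Q* = 6.5455, P* = 22.0909.
A tax on sellers shifts supply up by 14: 45 - 3.5Q = 9 + 2Q + 14, so Q_t = 4. Buyers pay P_b = 31; sellers receive P_s = P_b - 14 = 17.
Tax revenue = t x Q_t = 14 x 4 = 56.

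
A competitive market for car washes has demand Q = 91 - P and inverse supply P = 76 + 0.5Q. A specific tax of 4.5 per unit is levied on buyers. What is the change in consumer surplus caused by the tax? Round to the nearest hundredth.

Rewriting demand in inverse form: P = 91 - Q.
Without the tax, 91 - Q = 76 + 0.5Q so Q* = 10 and P* = 81.
A tax on buyers shifts demand down by 4.5: (91 - 4.5) - Q = 76 + 0.5Q, so Q_t = 7. Buyers pay P_b = 84; sellers receive P_s = P_b - 4.5 = 79.5.
Consumers lose the trapezoid between P* and P_b out to Q_t plus the triangle from Q_t to Q*: change in CS = 24.5 - 50 = -25.5.

-25.50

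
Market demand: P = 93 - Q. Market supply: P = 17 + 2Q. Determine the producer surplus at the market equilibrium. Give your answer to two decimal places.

Equilibrium: 93 - Q = 17 + 2Q, so Q* = 25.3333 and P* = 67.6667.
Producer surplus is the triangle above supply below P*: (1/2)(25.3333)(67.6667 - 17) = (1/2)(25.3333)(50.6667) = 641.7778.

641.78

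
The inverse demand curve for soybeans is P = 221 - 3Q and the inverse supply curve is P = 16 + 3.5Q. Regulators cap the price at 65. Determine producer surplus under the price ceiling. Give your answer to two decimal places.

Free-market equilibrium: 221 - 3Q = 16 + 3.5Q gives Q* = 31.5385, P* = 126.3846.
At P = 65, sellers supply (65 - 16)/3.5 = 14 while buyers want more, so the quantity traded is 14 at price 65.
PS is the triangle above supply below 65: (1/2)(14)(65 - 16) = 343.

343.00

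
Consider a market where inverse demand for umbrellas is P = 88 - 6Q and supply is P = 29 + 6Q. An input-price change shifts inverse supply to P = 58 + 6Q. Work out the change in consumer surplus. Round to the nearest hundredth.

Initial equilibrium: Q_0 = 4.9167, P_0 = 58.5; CS_0 = (1/2)(4.9167)(29.5) = 72.5208, PS_0 = (1/2)(4.9167)(29.5) = 72.5208.
New equilibrium: 88 - 6Q = 58 + 6Q gives Q_1 = 2.5, P_1 = 73; CS_1 = 18.75, PS_1 = 18.75.
Change in consumer surplus = 18.75 - 72.5208 = -53.7708.

-53.77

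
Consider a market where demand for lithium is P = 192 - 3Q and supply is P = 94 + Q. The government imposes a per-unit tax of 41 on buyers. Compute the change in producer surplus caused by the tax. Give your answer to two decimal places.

-198.59

Without the tax, 192 - 3Q = 94 + Q so Q* = 24.5 and P* = 118.5.
With the tax, buyers' net willingness to pay falls by 41: (192 - 41) - 3Q = 94 + Q, so Q_t = 14.25. Buyers pay P_b = 149.25; sellers receive P_s = P_b - 41 = 108.25.
PS falls from (1/2)(24.5)(24.5) = 300.125 to (1/2)(14.25)(14.25) = 101.5312, a change of -198.5938.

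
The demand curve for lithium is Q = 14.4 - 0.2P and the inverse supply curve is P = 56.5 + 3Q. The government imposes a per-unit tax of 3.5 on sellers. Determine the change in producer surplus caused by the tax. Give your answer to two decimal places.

Rewriting demand in inverse form: P = 72 - 5Q.
Pre-tax equilibrium: 72 - 5Q = 56.5 + 3Q gives Q* = 1.9375, P* = 62.3125.
A tax on sellers shifts supply up by 3.5: 72 - 5Q = 56.5 + 3Q + 3.5, so Q_t = 1.5. Buyers pay P_b = 64.5; sellers receive P_s = P_b - 3.5 = 61.
Producers lose the trapezoid between P_s and P* out to Q_t plus the triangle from Q_t to Q*: change in PS = 3.375 - 5.6309 = -2.2559.

-2.26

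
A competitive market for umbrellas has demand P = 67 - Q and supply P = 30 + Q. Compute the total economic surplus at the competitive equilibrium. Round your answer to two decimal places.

Set 67 - Q = 30 + Q, which gives 37 = 2Q, so Q* = 18.5 and P* = 67 - (18.5) = 48.5.
CS = (1/2)(18.5)(18.5) = 171.125 and PS = (1/2)(18.5)(18.5) = 171.125, so total surplus = 342.25.

342.25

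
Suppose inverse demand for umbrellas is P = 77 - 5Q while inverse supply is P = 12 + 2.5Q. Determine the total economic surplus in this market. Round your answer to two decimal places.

Setting demand equal to supply, 65 = 7.5Q, so Q* = 8.6667 and P* = 33.6667.
Total surplus is the full triangle between the curves from 0 to Q*: (1/2)(8.6667)(77 - 12) = 281.6667.

281.67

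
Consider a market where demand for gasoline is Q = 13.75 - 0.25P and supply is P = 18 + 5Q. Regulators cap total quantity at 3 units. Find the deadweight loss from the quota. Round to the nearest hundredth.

Rewriting demand in inverse form: P = 55 - 4Q.
Without the quota, 55 - 4Q = 18 + 5Q gives Q* = 4.1111.
At Q = 3 the demand price is 55 - 4(3) = 43 and the supply price is 18 + 5(3) = 33.
DWL = (1/2)(gap between curves at 3) x (Q* - 3) = (1/2)(10)(1.1111) = 5.5556.

5.56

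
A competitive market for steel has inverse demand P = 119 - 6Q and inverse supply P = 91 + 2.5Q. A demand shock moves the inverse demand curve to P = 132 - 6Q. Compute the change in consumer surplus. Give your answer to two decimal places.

Initial equilibrium: Q_0 = 3.2941, P_0 = 99.2353; CS_0 = (1/2)(3.2941)(19.7647) = 32.5536, PS_0 = (1/2)(3.2941)(8.2353) = 13.564.
New equilibrium: 132 - 6Q = 91 + 2.5Q gives Q_1 = 4.8235, P_1 = 103.0588; CS_1 = 69.7993, PS_1 = 29.083.
Change in consumer surplus = 69.7993 - 32.5536 = 37.2457.

37.25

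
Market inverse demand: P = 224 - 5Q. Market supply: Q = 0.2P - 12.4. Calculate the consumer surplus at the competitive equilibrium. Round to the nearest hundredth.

656.10

Rewriting supply in inverse form: P = 62 + 5Q.
Set 224 - 5Q = 62 + 5Q, which gives 162 = 10Q, so Q* = 16.2 and P* = 224 - 5(16.2) = 143.
The demand choke price is 224, so CS = (1/2)(Q*)(224 - P*) = (1/2)(16.2)(81) = 656.1.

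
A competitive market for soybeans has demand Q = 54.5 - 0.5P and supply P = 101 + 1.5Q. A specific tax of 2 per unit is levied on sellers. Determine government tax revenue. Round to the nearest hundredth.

3.43

Rewriting demand in inverse form: P = 109 - 2Q.
Pre-tax equilibrium: 109 - 2Q = 101 + 1.5Q gives Q* = 2.2857, P* = 104.4286.
With the tax, sellers need 2 more per unit: 109 - 2Q = 101 + 1.5Q + 2, so Q_t = 1.7143. Buyers pay P_b = 105.5714; sellers receive P_s = P_b - 2 = 103.5714.
Revenue is the tax times quantity traded: 2 x 1.7143 = 3.4286.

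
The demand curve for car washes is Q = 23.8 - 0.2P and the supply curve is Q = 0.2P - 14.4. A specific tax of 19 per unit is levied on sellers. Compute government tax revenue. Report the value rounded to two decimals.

53.20

Rewriting demand in inverse form: P = 119 - 5Q.
Rewriting supply in inverse form: P = 72 + 5Q.
Without the tax, 119 - 5Q = 72 + 5Q so Q* = 4.7 and P* = 95.5.
A tax on sellers shifts supply up by 19: 119 - 5Q = 72 + 5Q + 19, so Q_t = 2.8. Buyers pay P_b = 105; sellers receive P_s = P_b - 19 = 86.
Tax revenue = t x Q_t = 19 x 2.8 = 53.2.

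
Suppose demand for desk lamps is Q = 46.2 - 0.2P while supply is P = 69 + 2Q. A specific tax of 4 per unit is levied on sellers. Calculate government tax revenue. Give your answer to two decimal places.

Rewriting demand in inverse form: P = 231 - 5Q.
Without the tax, 231 - 5Q = 69 + 2Q so Q* = 23.1429 and P* = 115.2857.
A tax on sellers shifts supply up by 4: 231 - 5Q = 69 + 2Q + 4, so Q_t = 22.5714. Buyers pay P_b = 118.1429; sellers receive P_s = P_b - 4 = 114.1429.
Tax revenue = t x Q_t = 4 x 22.5714 = 90.2857.

90.29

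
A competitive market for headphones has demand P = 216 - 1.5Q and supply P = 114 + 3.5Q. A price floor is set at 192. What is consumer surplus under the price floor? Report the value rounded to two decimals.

Without the control, 216 - 1.5Q = 114 + 3.5Q so Q* = 20.4 and P* = 185.4.
At P = 192, buyers demand (216 - 192)/1.5 = 16 while sellers would supply more, so the quantity traded is 16 at price 192.
CS is the triangle under demand above 192: (1/2)(16)(216 - 192) = 192.

192.00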